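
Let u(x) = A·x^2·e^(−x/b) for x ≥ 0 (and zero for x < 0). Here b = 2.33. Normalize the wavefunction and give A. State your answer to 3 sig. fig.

A ≈ 0.139

We need A² ∫|f|² dx = 1, taking the integral from 0 to ∞.
Recall ∫₀^∞ x^m e^(−x/β) dx = m!·β^(m+1), the integral (without the A² prefactor) comes out to 3·b^5/4.
Plugging in b = 2.33 yields A = 0.1393.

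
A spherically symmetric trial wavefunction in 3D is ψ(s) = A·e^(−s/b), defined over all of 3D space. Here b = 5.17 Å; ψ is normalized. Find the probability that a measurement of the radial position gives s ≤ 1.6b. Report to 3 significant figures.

P ≈ 0.620

P = ∫ |ψ|² 4πs² ds over s ≤ 1.6b.
A² is fixed by ∫₀^∞ 4πs²|ψ|² ds = 1, i.e. A² = (π·b^3)^(−1).
In terms of u = s/b (A², 4π and the length scale all cancel between numerator and denominator), P = [∫_{0}^{1.6} u^2·e^(-2·u) du] / [∫_{0}^{∞} u^2·e^(-2·u) du].
With ∫ u^2·e^(-2·u) du = -(2·u^2 + 2·u + 1)·e^(-2·u)/4 + C, the region integral is 1/4 - 233·e^(-16/5)/100 and the full one is 1/4.
This evaluates to P = 0.6201.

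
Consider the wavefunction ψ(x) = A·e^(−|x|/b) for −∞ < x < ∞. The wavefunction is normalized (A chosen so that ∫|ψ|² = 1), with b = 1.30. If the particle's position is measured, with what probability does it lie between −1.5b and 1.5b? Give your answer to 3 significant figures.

P ≈ 0.950

|ψ|² is the probability density, so P = ∫_{−1.5b}^{1.5b} |ψ|² dx.
With A² fixed by ∫|ψ|² = 1, i.e. A² = (b)^(−1), substitute and integrate.
Both integrals are even about x = 0, so only the x ≥ 0 halves are needed (the factors of 2 cancel). In terms of u = x/b (A² and the length scale cancel between numerator and denominator), P = [∫_{0}^{1.5} e^(-2·u) du] / [∫_{0}^{∞} e^(-2·u) du].
With ∫ e^(-2·u) du = -e^(-2·u)/2 + C, the region integral is 1/2 - e^(-3)/2 and the full one is 1/2.
The result is P = 0.9502.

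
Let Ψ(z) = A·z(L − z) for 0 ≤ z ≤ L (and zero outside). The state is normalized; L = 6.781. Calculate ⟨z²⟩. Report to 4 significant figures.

The expectation value is the |Ψ|²-weighted average of z^2: ∫ z^2|Ψ|² dz.
Since the A² factors cancel between numerator and denominator, ⟨z²⟩ = 2·L^2/7.
With L = 6.781, ⟨z^2⟩ = 13.138.

⟨z^2⟩ ≈ 13.14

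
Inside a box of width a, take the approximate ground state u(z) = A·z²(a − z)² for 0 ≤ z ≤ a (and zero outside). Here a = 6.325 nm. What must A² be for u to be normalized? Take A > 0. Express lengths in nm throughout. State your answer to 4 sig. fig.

Normalization requires ∫|u|² dz = 1, integrated from 0 to a.
The integral (without the A² prefactor) comes out to a^9/630.
So A² = (a^9/630)^(−1).
Plugging in a = 6.325 yields A = 0.0062359.

A^2 ≈ 0.00003889 nm^(-9)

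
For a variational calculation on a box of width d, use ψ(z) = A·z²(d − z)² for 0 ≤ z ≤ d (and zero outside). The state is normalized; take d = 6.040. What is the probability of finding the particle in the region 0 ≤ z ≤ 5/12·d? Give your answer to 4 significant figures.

P ≈ 0.3023

P = ∫_{0}^{5/12·d} |ψ(z)|² dz.
The normalization integral ∫|ψ|²dz over the whole domain equals d^9/630·A², and A² cancels in the ratio.
In terms of u = z/d (A² and the length scale cancel between numerator and denominator), P = [∫_{0}^{5/12} u^4·(1 - u)^4 du] / [∫_{0}^{1} u^4·(1 - u)^4 du].
With ∫ u^4·(1 - u)^4 du = u^5·(70·u^4 - 315·u^3 + 540·u^2 - 420·u + 126)/630 + C, the region integral is ≈ 0.000479889 and the full one is 1/630.
The result is P = 0.30233.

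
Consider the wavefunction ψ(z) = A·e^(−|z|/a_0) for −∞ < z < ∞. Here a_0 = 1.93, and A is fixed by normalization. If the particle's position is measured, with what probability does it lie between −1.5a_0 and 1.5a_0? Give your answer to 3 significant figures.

The probability is P = ∫ |ψ|² dz over [−1.5a_0, 1.5a_0].
Since A² = 1/(a_0), this is the region integral divided by the full normalization integral.
Both integrals are even about z = 0, so only the z ≥ 0 halves are needed (the factors of 2 cancel). In terms of u = z/a_0 (A² and the length scale cancel between numerator and denominator), P = [∫_{0}^{1.5} e^(-2·u) du] / [∫_{0}^{∞} e^(-2·u) du].
An antiderivative of e^(-2·u) is -e^(-2·u)/2; evaluating from 0 to 1.5 gives 1/2 - e^(-3)/2, while the full integral is 1/2.
Evaluating gives P = 0.9502.

P ≈ 0.950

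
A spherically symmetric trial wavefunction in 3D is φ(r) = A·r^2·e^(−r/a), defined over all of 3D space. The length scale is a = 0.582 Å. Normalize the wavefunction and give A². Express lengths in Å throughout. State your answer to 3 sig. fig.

A^2 ≈ 0.625 Å^(-7)

We need A² ∫|f|² 4πr² dr = 1, taking the integral from 0 to ∞.
(Spherical symmetry: dV = 4πr² dr.)
Carrying out the integral gives A² · 45·π·a^7/2.
So A² = (45·π·a^7/2)^(−1).
With a = 0.582: A² = 0.6255 and A = 0.7909.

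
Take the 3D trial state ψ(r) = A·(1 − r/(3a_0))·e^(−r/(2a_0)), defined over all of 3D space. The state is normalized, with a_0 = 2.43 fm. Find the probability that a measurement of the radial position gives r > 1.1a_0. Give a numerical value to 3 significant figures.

Integrate the radial probability density 4πr²|ψ|² over r > 1.1a_0.
A² is fixed by ∫₀^∞ 4πr²|ψ|² dr = 1, i.e. A² = (8·π·a_0^3/3)^(−1).
In terms of u = r/a_0 (A², 4π and the length scale all cancel between numerator and denominator), P = [∫_{1.1}^{∞} u^2·(1 - u/3)^2·e^(-u) du] / [∫_{0}^{∞} u^2·(1 - u/3)^2·e^(-u) du].
Using ∫ u^2·(1 - u/3)^2·e^(-u) du = (-u^4 + 2·u^3 - 3·u^2 - 6·u - 6)·e^(-u)/9, the numerator is ≈ 0.55597 and the denominator is 2/3.
This evaluates to P = 0.8340.

P ≈ 0.834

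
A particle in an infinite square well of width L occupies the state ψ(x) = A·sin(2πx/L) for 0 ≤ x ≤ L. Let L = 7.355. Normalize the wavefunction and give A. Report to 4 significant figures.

A ≈ 0.5215

Normalization requires ∫|ψ|² dx = 1, integrated from 0 to L.
∫|ψ|² dx = A²·(L/2).
Substituting L = 7.355 gives A² = 0.27192, so A = 0.52146.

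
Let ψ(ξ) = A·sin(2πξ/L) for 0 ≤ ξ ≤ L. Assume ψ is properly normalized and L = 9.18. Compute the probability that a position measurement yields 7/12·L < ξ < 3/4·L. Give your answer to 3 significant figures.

The probability is P = ∫ |ψ|² dξ over [7/12·L, 3/4·L].
The normalization integral ∫|ψ|²dξ over the whole domain equals L/2·A², and A² cancels in the ratio.
Let u = ξ/L; then A² and the length scale cancel, so P = ∫_{7/12}^{3/4} sin(2·π·u)^2 du ÷ ∫_{0}^{1} sin(2·π·u)^2 du.
With ∫ sin(2·π·u)^2 du = u/2 - sin(4·π·u)/(8·π) + C, the region integral is √(3)/(16·π) + 1/12 and the full one is 1/2.
Taking the ratio, P = (√(3)/8 + π/6)/π.

P ≈ 0.236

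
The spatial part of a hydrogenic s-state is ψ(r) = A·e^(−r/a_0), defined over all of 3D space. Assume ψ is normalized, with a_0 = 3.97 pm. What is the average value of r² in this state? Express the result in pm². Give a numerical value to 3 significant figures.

The expectation value is the |ψ|²-weighted average of r^2: ∫ r^2|ψ|² 4πr² dr.
With ∫₀^∞ r^4 e^(−αr) dr = 4!/α^5, the ratio of the moment integral to the normalization integral gives ⟨r²⟩ = 3·a_0^2.
Putting a_0 = 3.97 gives 47.28.

⟨r^2⟩ ≈ 47.3 pm^2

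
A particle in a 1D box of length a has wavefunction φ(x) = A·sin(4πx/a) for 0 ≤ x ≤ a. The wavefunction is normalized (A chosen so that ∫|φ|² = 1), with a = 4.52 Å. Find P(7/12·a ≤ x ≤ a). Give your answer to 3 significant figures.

|φ|² is the probability density, so P = ∫_{7/12·a}^{a} |φ|² dx.
The normalization integral ∫|φ|²dx over the whole domain equals a/2·A², and A² cancels in the ratio.
Let u = x/a; then A² and the length scale cancel, so P = ∫_{7/12}^{1} sin(4·π·u)^2 du ÷ ∫_{0}^{1} sin(4·π·u)^2 du.
Using ∫ sin(4·π·u)^2 du = u/2 - sin(4·π·u)·cos(4·π·u)/(8·π), the numerator is √(3)/(32·π) + 5/24 and the denominator is 1/2.
This works out to P = √(3)/(16·π) + 5/12.

P ≈ 0.451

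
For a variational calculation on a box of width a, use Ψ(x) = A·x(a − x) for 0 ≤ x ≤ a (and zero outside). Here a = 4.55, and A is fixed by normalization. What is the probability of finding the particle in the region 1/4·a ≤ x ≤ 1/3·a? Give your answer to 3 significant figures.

P ≈ 0.106

|Ψ|² is the probability density, so P = ∫_{1/4·a}^{1/3·a} |Ψ|² dx.
The normalization integral ∫|Ψ|²dx over the whole domain equals a^5/30·A², and A² cancels in the ratio.
Let u = x/a; then A² and the length scale cancel, so P = ∫_{1/4}^{1/3} u^2·(1 - u)^2 du ÷ ∫_{0}^{1} u^2·(1 - u)^2 du.
With ∫ u^2·(1 - u)^2 du = u^3·(6·u^2 - 15·u + 10)/30 + C, the region integral is ≈ 0.0035454 and the full one is 1/30.
Taking the ratio, P = 0.1064.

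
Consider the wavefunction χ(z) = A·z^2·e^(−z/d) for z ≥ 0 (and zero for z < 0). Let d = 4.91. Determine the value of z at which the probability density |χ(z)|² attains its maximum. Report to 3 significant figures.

z ≈ 9.82

Set d/dz [|χ(z)|²] = 0 and solve for z > 0.
This gives z = 2·d.
With d = 4.91, the most probable position is 9.820.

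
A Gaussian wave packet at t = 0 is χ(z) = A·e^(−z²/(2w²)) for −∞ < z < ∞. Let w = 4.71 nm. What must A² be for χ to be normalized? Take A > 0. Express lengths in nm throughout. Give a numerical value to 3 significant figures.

A^2 ≈ 0.120 nm^(-1)

We need A² ∫|f|² dz = 1, taking the integral from −∞ to ∞.
With χ = A·e^(−z²/(2w²)), the integral evaluates to A²·[√(π)·w].
Setting this equal to 1 gives A² = 1/(√(π)·w).
Substituting w = 4.71 gives A² = 0.1198, so A = 0.3461.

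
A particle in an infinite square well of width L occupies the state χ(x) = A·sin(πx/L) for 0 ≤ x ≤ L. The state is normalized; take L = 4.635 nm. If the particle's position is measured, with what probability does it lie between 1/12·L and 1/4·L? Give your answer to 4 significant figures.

|χ|² is the probability density, so P = ∫_{1/12·L}^{1/4·L} |χ|² dx.
Since A² = 1/(L/2), this is the region integral divided by the full normalization integral.
In terms of u = x/L (A² and the length scale cancel between numerator and denominator), P = [∫_{1/12}^{1/4} sin(π·u)^2 du] / [∫_{0}^{1} sin(π·u)^2 du].
An antiderivative of sin(π·u)^2 is u/2 - sin(2·π·u)/(4·π); evaluating from 1/12 to 1/4 gives 1/12 - 1/(8·π), while the full integral is 1/2.
This works out to P = (-3 + 2·π)/(12·π).

P ≈ 0.08709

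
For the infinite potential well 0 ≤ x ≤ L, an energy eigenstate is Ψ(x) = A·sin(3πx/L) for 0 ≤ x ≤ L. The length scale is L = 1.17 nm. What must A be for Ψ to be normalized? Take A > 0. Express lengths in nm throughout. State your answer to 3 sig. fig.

The normalization condition is ∫|Ψ|² dx = 1 from 0 to L.
Carrying out the integral gives A² · L/2.
With L = 1.17: A² = 1.709 and A = 1.307.

A ≈ 1.31 nm^(-1/2)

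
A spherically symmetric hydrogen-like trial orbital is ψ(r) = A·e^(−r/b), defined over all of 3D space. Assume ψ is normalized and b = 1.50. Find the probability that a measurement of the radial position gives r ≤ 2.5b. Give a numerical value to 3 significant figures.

Integrate the radial probability density 4πr²|ψ|² over r ≤ 2.5b.
Normalization gives A² = 1/(π·b^3).
Let u = r/b; then A², 4π and the length scale all cancel, so P = ∫_{0}^{2.5} u^2·e^(-2·u) du ÷ ∫_{0}^{∞} u^2·e^(-2·u) du.
Using ∫ u^2·e^(-2·u) du = -(2·u^2 + 2·u + 1)·e^(-2·u)/4, the numerator is 1/4 - 37·e^(-5)/8 and the denominator is 1/4.
Taking the ratio yields P = 0.8753.

P ≈ 0.875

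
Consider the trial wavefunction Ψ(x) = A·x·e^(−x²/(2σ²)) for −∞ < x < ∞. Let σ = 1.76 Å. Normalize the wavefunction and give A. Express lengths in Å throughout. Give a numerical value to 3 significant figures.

A ≈ 0.455 Å^(-3/2)

We need A² ∫|f|² dx = 1, taking the integral from −∞ to ∞.
With Ψ = A·x·e^(−x²/(2σ²)), the integral evaluates to A²·[√(π)·σ^3/2].
Substituting σ = 1.76 gives A² = 0.2070, so A = 0.4549.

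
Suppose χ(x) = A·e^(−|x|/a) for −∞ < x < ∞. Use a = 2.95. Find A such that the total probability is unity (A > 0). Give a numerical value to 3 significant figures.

The normalization condition is ∫|χ|² dx = 1 from −∞ to ∞.
The integral (without the A² prefactor) comes out to a.
Hence A² = 1/[a].
Plugging in a = 2.95 yields A = 0.5822.

A ≈ 0.582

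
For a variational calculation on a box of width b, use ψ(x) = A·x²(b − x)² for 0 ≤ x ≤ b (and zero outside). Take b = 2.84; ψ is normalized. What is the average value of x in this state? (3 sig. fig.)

By definition ⟨x⟩ = ∫ x |ψ(x)|² dx.
Expanding the polynomial and integrating term by term, since the A² factors cancel between numerator and denominator, ⟨x⟩ = b/2.
Putting b = 2.84 gives 1.420.

⟨x⟩ ≈ 1.42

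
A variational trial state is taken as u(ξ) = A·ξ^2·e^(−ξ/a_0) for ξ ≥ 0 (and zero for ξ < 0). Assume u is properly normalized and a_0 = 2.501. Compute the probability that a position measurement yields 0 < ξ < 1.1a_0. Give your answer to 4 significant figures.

P = ∫_{0}^{1.1a_0} |u(ξ)|² dξ.
The normalization integral ∫|u|²dξ over the whole domain equals 3·a_0^5/4·A², and A² cancels in the ratio.
In terms of t = ξ/a_0 (A² and the length scale cancel between numerator and denominator), P = [∫_{0}^{1.1} t^4·e^(-2·t) dt] / [∫_{0}^{∞} t^4·e^(-2·t) dt].
Using ∫ t^4·e^(-2·t) dt = -(t^4/2 + t^3 + 3·t^2/2 + 3·t/2 + 3/4)·e^(-2·t), the numerator is ≈ 0.0543722 and the denominator is 3/4.
Taking the ratio, P = 0.072496.

P ≈ 0.07250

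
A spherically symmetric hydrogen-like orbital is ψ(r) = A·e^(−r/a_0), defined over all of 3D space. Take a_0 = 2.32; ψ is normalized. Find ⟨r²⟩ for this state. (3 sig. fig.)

⟨r^2⟩ ≈ 16.1

By definition ⟨r²⟩ = ∫ r^2 |ψ(r)|² 4πr² dr.
Since the A² factors cancel between numerator and denominator, ⟨r²⟩ = 3·a_0^2.
With a_0 = 2.32, ⟨r^2⟩ = 16.15.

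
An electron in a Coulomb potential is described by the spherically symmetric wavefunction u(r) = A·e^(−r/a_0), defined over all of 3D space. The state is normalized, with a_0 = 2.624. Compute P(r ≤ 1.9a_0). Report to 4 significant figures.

P ≈ 0.7311

Integrate the radial probability density 4πr²|u|² over r ≤ 1.9a_0.
The full normalization integral is A²·[π·a_0^3] = 1, fixing A².
In terms of t = r/a_0 (A², 4π and the length scale all cancel between numerator and denominator), P = [∫_{0}^{1.9} t^2·e^(-2·t) dt] / [∫_{0}^{∞} t^2·e^(-2·t) dt].
Using ∫ t^2·e^(-2·t) dt = -(2·t^2 + 2·t + 1)·e^(-2·t)/4, the numerator is 1/4 - 601·e^(-19/5)/200 and the denominator is 1/4.
Taking the ratio yields P = 0.73110.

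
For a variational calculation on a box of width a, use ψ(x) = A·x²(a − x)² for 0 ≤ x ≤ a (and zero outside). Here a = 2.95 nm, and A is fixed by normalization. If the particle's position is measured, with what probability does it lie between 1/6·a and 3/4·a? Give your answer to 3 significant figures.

P ≈ 0.942

The probability is P = ∫ |ψ|² dx over [1/6·a, 3/4·a].
With A² fixed by ∫|ψ|² = 1, i.e. A² = (a^9/630)^(−1), substitute and integrate.
In terms of u = x/a (A² and the length scale cancel between numerator and denominator), P = [∫_{1/6}^{3/4} u^4·(1 - u)^4 du] / [∫_{0}^{1} u^4·(1 - u)^4 du].
Using ∫ u^4·(1 - u)^4 du = u^5·(70·u^4 - 315·u^3 + 540·u^2 - 420·u + 126)/630, the numerator is ≈ 0.0014954 and the denominator is 1/630.
Evaluating gives P = 0.9421.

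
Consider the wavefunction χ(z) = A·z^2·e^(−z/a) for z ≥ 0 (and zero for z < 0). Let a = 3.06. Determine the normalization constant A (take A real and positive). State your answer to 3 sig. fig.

The normalization condition is ∫|χ|² dz = 1 from 0 to ∞.
Using ∫₀^∞ zⁿ e^(−αz) dz = n!/αⁿ⁺¹, ∫|χ|² dz = A²·(3·a^5/4).
Hence A² = 1/[3·a^5/4].
Plugging in a = 3.06 yields A = 0.07050.

A ≈ 0.0705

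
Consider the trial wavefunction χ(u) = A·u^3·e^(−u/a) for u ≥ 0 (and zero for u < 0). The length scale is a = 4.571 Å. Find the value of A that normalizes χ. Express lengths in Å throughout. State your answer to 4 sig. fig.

A ≈ 0.002065 Å^(-7/2)

The normalization condition is ∫|χ|² du = 1 from 0 to ∞.
With χ = A·u^3·e^(−u/a), the integral evaluates to A²·[45·a^7/8].
Hence A² = 1/[45·a^7/8].
Substituting a = 4.571 gives A² = 0.0000042638, so A = 0.0020649.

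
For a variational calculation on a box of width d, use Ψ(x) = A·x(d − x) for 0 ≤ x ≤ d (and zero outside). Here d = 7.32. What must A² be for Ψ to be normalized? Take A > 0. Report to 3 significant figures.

The normalization condition is ∫|Ψ|² dx = 1 from 0 to d.
Carrying out the integral gives A² · d^5/30.
Substituting d = 7.32 gives A² = 0.001427, so A = 0.03778.

A^2 ≈ 0.00143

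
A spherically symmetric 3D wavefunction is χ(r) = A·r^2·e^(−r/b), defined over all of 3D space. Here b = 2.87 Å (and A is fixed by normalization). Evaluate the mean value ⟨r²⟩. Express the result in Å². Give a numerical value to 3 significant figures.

⟨r^2⟩ ≈ 115 Å^2

The expectation value is the |χ|²-weighted average of r^2: ∫ r^2|χ|² 4πr² dr.
Since the A² factors cancel between numerator and denominator, ⟨r²⟩ = 14·b^2.
With b = 2.87, ⟨r^2⟩ = 115.3.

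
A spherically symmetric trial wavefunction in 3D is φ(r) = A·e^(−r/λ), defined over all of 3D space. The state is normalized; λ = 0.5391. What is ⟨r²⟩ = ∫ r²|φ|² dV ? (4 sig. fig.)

⟨r^2⟩ ≈ 0.8719

By definition ⟨r²⟩ = ∫ r^2 |φ(r)|² 4πr² dr.
Since the A² factors cancel between numerator and denominator, ⟨r²⟩ = 3·λ^2.
With λ = 0.5391, ⟨r^2⟩ = 0.87189.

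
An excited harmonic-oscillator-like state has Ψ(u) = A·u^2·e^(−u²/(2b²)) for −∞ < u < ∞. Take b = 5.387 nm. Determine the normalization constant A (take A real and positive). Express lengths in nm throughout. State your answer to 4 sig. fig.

A ≈ 0.01288 nm^(-5/2)

Normalization requires ∫|Ψ|² du = 1, integrated from −∞ to ∞.
With Ψ = A·u^2·e^(−u²/(2b²)), the integral evaluates to A²·[3·√(π)·b^5/4].
So A² = (3·√(π)·b^5/4)^(−1).
Plugging in b = 5.387 yields A = 0.012877.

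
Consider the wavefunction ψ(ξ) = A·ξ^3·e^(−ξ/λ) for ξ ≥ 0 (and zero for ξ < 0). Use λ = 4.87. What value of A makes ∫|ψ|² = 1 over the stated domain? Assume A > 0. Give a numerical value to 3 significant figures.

Normalization requires ∫|ψ|² dξ = 1, integrated from 0 to ∞.
With ∫₀^∞ ξ^6 e^(−αξ) dξ = 6!/α^7, with ψ = A·ξ^3·e^(−ξ/λ), the integral evaluates to A²·[45·λ^7/8].
So A² = (45·λ^7/8)^(−1).
Substituting λ = 4.87 gives A² = 0.000002736, so A = 0.001654.

A ≈ 0.00165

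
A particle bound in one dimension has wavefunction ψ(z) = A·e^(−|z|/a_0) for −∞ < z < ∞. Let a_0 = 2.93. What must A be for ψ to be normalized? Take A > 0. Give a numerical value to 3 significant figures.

The normalization condition is ∫|ψ|² dz = 1 from −∞ to ∞.
The integral (without the A² prefactor) comes out to a_0.
Hence A² = 1/[a_0].
With a_0 = 2.93: A² = 0.3413 and A = 0.5842.

A ≈ 0.584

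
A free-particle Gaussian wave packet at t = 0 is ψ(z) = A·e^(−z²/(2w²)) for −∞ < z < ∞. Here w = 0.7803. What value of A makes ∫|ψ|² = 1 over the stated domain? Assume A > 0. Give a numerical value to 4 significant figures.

We need A² ∫|f|² dz = 1, taking the integral from −∞ to ∞.
Carrying out the integral gives A² · √(π)·w.
Substituting w = 0.7803 gives A² = 0.72304, so A = 0.85032.

A ≈ 0.8503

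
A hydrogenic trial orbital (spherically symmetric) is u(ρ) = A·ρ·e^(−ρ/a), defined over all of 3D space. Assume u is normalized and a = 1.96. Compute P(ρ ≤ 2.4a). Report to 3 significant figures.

P = ∫ |u|² 4πρ² dρ over ρ ≤ 2.4a.
Normalization gives A² = 1/(3·π·a^5).
Let t = ρ/a; then A², 4π and the length scale all cancel, so P = ∫_{0}^{2.4} t^4·e^(-2·t) dt ÷ ∫_{0}^{∞} t^4·e^(-2·t) dt.
An antiderivative of t^4·e^(-2·t) is -(t^4/2 + t^3 + 3·t^2/2 + 3·t/2 + 3/4)·e^(-2·t); evaluating from 0 to 2.4 gives ≈ 0.39281, while the full integral is 3/4.
The region integral divided by the full integral gives P = 0.5237.

P ≈ 0.524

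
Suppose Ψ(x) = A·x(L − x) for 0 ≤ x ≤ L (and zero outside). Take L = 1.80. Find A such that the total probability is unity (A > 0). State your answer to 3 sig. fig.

The normalization condition is ∫|Ψ|² dx = 1 from 0 to L.
Expanding the polynomial and integrating term by term, with Ψ = A·x(L − x), the integral evaluates to A²·[L^5/30].
Setting this equal to 1 gives A² = 1/(L^5/30).
Substituting L = 1.80 gives A² = 1.588, so A = 1.260.

A ≈ 1.26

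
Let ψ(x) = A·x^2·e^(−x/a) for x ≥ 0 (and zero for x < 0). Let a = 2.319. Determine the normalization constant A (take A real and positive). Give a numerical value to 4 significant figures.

A ≈ 0.1410

Normalization requires ∫|ψ|² dx = 1, integrated from 0 to ∞.
With ∫₀^∞ x^4 e^(−αx) dx = 4!/α^5, the integral (without the A² prefactor) comes out to 3·a^5/4.
Setting this equal to 1 gives A² = 1/(3·a^5/4).
Plugging in a = 2.319 yields A = 0.14100.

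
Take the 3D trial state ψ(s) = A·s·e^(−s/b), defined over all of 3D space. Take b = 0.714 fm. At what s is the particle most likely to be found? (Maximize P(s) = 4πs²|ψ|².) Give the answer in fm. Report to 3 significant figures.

s ≈ 1.43 fm

Differentiate P(s) = 4πs²|ψ|² with respect to s and set to zero.
Solving yields s = 2·b.
With b = 0.714, the most probable radial distance is 1.428 fm.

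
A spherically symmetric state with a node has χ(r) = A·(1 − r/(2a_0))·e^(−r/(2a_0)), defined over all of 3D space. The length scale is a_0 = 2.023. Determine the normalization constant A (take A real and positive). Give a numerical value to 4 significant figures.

Normalization requires ∫|χ|² 4πr² dr = 1, integrated from 0 to ∞.
(Spherical symmetry: dV = 4πr² dr.)
The integral (without the A² prefactor) comes out to 8·π·a_0^3.
Substituting a_0 = 2.023 gives A² = 0.0048059, so A = 0.069324.

A ≈ 0.06932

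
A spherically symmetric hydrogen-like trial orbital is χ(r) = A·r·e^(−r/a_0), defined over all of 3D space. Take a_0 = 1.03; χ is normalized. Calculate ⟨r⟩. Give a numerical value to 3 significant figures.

⟨r⟩ ≈ 2.58

The expectation value is the |χ|²-weighted average of r: ∫ r|χ|² 4πr² dr.
Using ∫₀^∞ rⁿ e^(−αr) dr = n!/αⁿ⁺¹, the ratio of the moment integral to the normalization integral gives ⟨r⟩ = 5·a_0/2.
Putting a_0 = 1.03 gives 2.575.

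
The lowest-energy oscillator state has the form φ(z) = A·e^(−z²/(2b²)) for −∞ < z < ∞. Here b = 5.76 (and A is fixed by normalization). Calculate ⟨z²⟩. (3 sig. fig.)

By definition ⟨z²⟩ = ∫ z^2 |φ(z)|² dz.
Differentiating ∫e^(−αz²) dz = √(π/α) under α to get the higher moments, the ratio of the moment integral to the normalization integral gives ⟨z²⟩ = b^2/2.
Putting b = 5.76 gives 16.59.

⟨z^2⟩ ≈ 16.6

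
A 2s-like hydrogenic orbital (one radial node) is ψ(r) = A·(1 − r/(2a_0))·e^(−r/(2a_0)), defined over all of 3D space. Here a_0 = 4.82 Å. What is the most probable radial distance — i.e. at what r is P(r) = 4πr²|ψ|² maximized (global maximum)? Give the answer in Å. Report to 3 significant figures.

r ≈ 25.2 Å

Differentiate P(r) = 4πr²|ψ|² with respect to r and set to zero.
This gives r = a_0·(√(5) + 3).
With a_0 = 4.82, the most probable radial distance is 25.24 Å.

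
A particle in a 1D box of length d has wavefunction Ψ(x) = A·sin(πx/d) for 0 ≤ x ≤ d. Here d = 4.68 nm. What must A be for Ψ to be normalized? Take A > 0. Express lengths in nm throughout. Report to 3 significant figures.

A ≈ 0.654 nm^(-1/2)

Require ∫ |Ψ|² dx = 1 over the whole domain.
Carrying out the integral gives A² · d/2.
Hence A² = 1/[d/2].
Substituting d = 4.68 gives A² = 0.4274, so A = 0.6537.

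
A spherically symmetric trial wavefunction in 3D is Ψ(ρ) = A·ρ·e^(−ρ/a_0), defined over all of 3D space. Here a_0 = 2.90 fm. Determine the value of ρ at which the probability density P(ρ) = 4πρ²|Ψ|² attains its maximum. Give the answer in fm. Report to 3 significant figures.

The maximum of P(ρ) = 4πρ²|Ψ|² occurs where its derivative vanishes.
Solving yields ρ = 2·a_0.
With a_0 = 2.90, the most probable radial distance is 5.800 fm.

ρ ≈ 5.80 fm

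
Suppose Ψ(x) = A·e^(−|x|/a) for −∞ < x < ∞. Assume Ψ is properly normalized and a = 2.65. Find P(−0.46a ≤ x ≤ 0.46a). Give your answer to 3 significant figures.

P ≈ 0.601

|Ψ|² is the probability density, so P = ∫_{−0.46a}^{0.46a} |Ψ|² dx.
The normalization integral ∫|Ψ|²dx over the whole domain equals a·A², and A² cancels in the ratio.
Both integrals are even about x = 0, so only the x ≥ 0 halves are needed (the factors of 2 cancel). Let u = x/a; then A² and the length scale cancel, so P = ∫_{0}^{0.46} e^(-2·u) du ÷ ∫_{0}^{∞} e^(-2·u) du.
An antiderivative of e^(-2·u) is -e^(-2·u)/2; evaluating from 0 to 0.46 gives 1/2 - e^(-23/25)/2, while the full integral is 1/2.
This works out to P = 0.6015.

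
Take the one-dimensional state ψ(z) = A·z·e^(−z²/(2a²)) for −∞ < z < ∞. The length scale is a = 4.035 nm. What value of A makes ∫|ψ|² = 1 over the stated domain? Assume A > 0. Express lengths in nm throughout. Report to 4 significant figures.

A ≈ 0.1311 nm^(-3/2)

Require ∫ |ψ|² dz = 1 over the whole domain.
Using the Gaussian integral ∫_{−∞}^{∞} e^(−αz²) dz = √(π/α), ∫|ψ|² dz = A²·(√(π)·a^3/2).
Hence A² = 1/[√(π)·a^3/2].
With a = 4.035: A² = 0.017176 and A = 0.13106.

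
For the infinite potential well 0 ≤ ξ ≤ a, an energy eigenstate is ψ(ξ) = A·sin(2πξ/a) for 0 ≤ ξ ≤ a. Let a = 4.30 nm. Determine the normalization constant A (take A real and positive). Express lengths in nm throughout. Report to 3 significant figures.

A ≈ 0.682 nm^(-1/2)

Normalization requires ∫|ψ|² dξ = 1, integrated from 0 to a.
With ψ = A·sin(2πξ/a), the integral evaluates to A²·[a/2].
So A² = (a/2)^(−1).
Plugging in a = 4.30 yields A = 0.6820.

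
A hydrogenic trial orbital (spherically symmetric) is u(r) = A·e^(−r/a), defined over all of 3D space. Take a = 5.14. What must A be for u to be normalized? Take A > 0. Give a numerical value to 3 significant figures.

A ≈ 0.0484

We need A² ∫|f|² 4πr² dr = 1, taking the integral from 0 to ∞.
Recall ∫₀^∞ r^m e^(−r/β) dr = m!·β^(m+1), with u = A·e^(−r/a), the integral evaluates to A²·[π·a^3].
So A² = (π·a^3)^(−1).
Plugging in a = 5.14 yields A = 0.04842.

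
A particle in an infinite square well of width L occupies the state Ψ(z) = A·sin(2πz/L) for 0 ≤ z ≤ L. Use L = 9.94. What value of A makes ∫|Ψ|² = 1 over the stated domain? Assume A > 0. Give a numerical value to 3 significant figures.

Normalization requires ∫|Ψ|² dz = 1, integrated from 0 to L.
Using sin²θ = (1 − cos 2θ)/2, ∫|Ψ|² dz = A²·(L/2).
Setting this equal to 1 gives A² = 1/(L/2).
Substituting L = 9.94 gives A² = 0.2012, so A = 0.4486.

A ≈ 0.449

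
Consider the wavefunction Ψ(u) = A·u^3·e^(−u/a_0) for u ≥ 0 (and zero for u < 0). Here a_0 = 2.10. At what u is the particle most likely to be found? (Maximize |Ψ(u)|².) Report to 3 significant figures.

Set d/du [|Ψ(u)|²] = 0 and solve for u > 0.
This gives u = 3·a_0.
With a_0 = 2.10, the most probable position is 6.300.

u ≈ 6.30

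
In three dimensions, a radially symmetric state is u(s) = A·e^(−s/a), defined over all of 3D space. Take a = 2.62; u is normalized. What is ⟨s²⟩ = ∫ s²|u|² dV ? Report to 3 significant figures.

⟨s^2⟩ ≈ 20.6

⟨s²⟩ = ∫ s^2 |u|² 4πs² ds over the full domain.
Recall ∫₀^∞ s^m e^(−s/β) ds = m!·β^(m+1), the ratio of the moment integral to the normalization integral gives ⟨s²⟩ = 3·a^2.
Putting a = 2.62 gives 20.59.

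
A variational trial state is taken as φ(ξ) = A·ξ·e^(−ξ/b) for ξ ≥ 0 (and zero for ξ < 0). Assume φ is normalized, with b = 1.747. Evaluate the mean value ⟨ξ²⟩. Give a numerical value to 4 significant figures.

By definition ⟨ξ²⟩ = ∫ ξ^2 |φ(ξ)|² dξ.
Since the A² factors cancel between numerator and denominator, ⟨ξ²⟩ = 3·b^2.
Putting b = 1.747 gives 9.1560.

⟨ξ^2⟩ ≈ 9.156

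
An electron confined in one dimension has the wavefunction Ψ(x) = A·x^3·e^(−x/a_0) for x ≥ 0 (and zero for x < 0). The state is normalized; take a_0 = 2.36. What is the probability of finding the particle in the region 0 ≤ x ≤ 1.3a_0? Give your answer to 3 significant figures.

P ≈ 0.0172

|Ψ|² is the probability density, so P = ∫_{0}^{1.3a_0} |Ψ|² dx.
Since A² = 1/(45·a_0^7/8), this is the region integral divided by the full normalization integral.
In terms of u = x/a_0 (A² and the length scale cancel between numerator and denominator), P = [∫_{0}^{1.3} u^6·e^(-2·u) du] / [∫_{0}^{∞} u^6·e^(-2·u) du].
An antiderivative of u^6·e^(-2·u) is -(4·u^6 + 12·u^5 + 30·u^4 + 60·u^3 + 90·u^2 + 90·u + 45)·e^(-2·u)/8; evaluating from 0 to 1.3 gives ≈ 0.096582, while the full integral is 45/8.
This works out to P = 0.01717.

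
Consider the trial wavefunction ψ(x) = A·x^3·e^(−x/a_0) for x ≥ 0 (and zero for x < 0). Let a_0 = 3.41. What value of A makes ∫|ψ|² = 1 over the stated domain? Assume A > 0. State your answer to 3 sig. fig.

A ≈ 0.00576

Normalization requires ∫|ψ|² dx = 1, integrated from 0 to ∞.
With ψ = A·x^3·e^(−x/a_0), the integral evaluates to A²·[45·a_0^7/8].
So A² = (45·a_0^7/8)^(−1).
Substituting a_0 = 3.41 gives A² = 0.00003316, so A = 0.005758.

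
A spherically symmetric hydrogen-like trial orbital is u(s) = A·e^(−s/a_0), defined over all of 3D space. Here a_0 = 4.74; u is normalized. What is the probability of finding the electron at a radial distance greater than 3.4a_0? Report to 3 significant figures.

P = ∫ |u|² 4πs² ds over s > 3.4a_0.
Normalization gives A² = 1/(π·a_0^3).
Let t = s/a_0; then A², 4π and the length scale all cancel, so P = ∫_{3.4}^{∞} t^2·e^(-2·t) dt ÷ ∫_{0}^{∞} t^2·e^(-2·t) dt.
An antiderivative of t^2·e^(-2·t) is -(2·t^2 + 2·t + 1)·e^(-2·t)/4; evaluating from 3.4 to ∞ gives 773·e^(-34/5)/100, while the full integral is 1/4.
The region integral divided by the full integral gives P = 0.03444.

P ≈ 0.0344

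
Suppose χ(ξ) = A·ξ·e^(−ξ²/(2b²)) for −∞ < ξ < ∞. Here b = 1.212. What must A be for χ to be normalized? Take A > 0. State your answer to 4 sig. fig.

A ≈ 0.7961

Require ∫ |χ|² dξ = 1 over the whole domain.
Differentiating ∫e^(−αξ²) dξ = √(π/α) under α to get the higher moments, ∫|χ|² dξ = A²·(√(π)·b^3/2).
Setting this equal to 1 gives A² = 1/(√(π)·b^3/2).
Substituting b = 1.212 gives A² = 0.63379, so A = 0.79611.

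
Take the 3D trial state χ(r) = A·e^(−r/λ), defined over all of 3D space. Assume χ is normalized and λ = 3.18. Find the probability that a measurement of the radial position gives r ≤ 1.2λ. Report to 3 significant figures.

P ≈ 0.430

With dV = 4πr²dr, the probability is ∫|χ|² dV over r ≤ 1.2λ.
Normalization gives A² = 1/(π·λ^3).
Let u = r/λ; then A², 4π and the length scale all cancel, so P = ∫_{0}^{1.2} u^2·e^(-2·u) du ÷ ∫_{0}^{∞} u^2·e^(-2·u) du.
With ∫ u^2·e^(-2·u) du = -(2·u^2 + 2·u + 1)·e^(-2·u)/4 + C, the region integral is 1/4 - 157·e^(-12/5)/100 and the full one is 1/4.
This evaluates to P = 0.4303.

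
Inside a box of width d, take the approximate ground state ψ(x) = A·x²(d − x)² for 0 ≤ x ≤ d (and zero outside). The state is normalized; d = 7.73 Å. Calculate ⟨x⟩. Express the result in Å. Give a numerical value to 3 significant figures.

⟨x⟩ ≈ 3.87 Å

The expectation value is the |ψ|²-weighted average of x: ∫ x|ψ|² dx.
Since the A² factors cancel between numerator and denominator, ⟨x⟩ = d/2.
With d = 7.73, ⟨x⟩ = 3.865.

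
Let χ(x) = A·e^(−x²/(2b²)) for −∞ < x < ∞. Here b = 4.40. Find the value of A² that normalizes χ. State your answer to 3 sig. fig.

Normalization requires ∫|χ|² dx = 1, integrated from −∞ to ∞.
The integral (without the A² prefactor) comes out to √(π)·b.
Setting this equal to 1 gives A² = 1/(√(π)·b).
Substituting b = 4.40 gives A² = 0.1282, so A = 0.3581.

A^2 ≈ 0.128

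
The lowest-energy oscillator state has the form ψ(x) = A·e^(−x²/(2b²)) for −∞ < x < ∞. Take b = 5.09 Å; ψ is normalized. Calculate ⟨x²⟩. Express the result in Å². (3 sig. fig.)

The expectation value is the |ψ|²-weighted average of x^2: ∫ x^2|ψ|² dx.
Using the Gaussian integral ∫_{−∞}^{∞} e^(−αx²) dx = √(π/α), since the A² factors cancel between numerator and denominator, ⟨x²⟩ = b^2/2.
Putting b = 5.09 gives 12.95.

⟨x^2⟩ ≈ 13.0 Å^2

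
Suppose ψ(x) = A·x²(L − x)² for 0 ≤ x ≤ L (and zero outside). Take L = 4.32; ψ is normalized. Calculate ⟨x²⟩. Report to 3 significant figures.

⟨x²⟩ = ∫ x^2 |ψ|² dx over the full domain.
Expanding the polynomial and integrating term by term, the ratio of the moment integral to the normalization integral gives ⟨x²⟩ = 3·L^2/11.
With L = 4.32, ⟨x^2⟩ = 5.090.

⟨x^2⟩ ≈ 5.09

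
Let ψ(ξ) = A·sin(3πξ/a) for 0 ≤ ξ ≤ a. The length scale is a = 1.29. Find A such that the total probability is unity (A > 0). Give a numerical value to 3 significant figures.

We need A² ∫|f|² dξ = 1, taking the integral from 0 to a.
Using sin²θ = (1 − cos 2θ)/2, with ψ = A·sin(3πξ/a), the integral evaluates to A²·[a/2].
So A² = (a/2)^(−1).
Substituting a = 1.29 gives A² = 1.550, so A = 1.245.

A ≈ 1.25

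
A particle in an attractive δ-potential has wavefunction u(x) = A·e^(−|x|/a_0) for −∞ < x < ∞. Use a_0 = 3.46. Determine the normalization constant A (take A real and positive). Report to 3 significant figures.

A ≈ 0.538

Require ∫ |u|² dx = 1 over the whole domain.
Using ∫₀^∞ xⁿ e^(−αx) dx = n!/αⁿ⁺¹, carrying out the integral gives A² · a_0.
Hence A² = 1/[a_0].
With a_0 = 3.46: A² = 0.2890 and A = 0.5376.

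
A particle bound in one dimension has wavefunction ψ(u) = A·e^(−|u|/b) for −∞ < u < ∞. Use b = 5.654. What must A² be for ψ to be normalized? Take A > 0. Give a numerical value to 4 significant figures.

A^2 ≈ 0.1769

The normalization condition is ∫|ψ|² du = 1 from −∞ to ∞.
Using ∫₀^∞ uⁿ e^(−αu) du = n!/αⁿ⁺¹, with ψ = A·e^(−|u|/b), the integral evaluates to A²·[b].
Setting this equal to 1 gives A² = 1/(b).
Substituting b = 5.654 gives A² = 0.17687, so A = 0.42055.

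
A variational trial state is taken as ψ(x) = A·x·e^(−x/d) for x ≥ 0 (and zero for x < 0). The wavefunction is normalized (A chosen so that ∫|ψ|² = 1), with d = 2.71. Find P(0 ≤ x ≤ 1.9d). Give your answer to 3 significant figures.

P = ∫_{0}^{1.9d} |ψ(x)|² dx.
With A² fixed by ∫|ψ|² = 1, i.e. A² = (d^3/4)^(−1), substitute and integrate.
In terms of u = x/d (A² and the length scale cancel between numerator and denominator), P = [∫_{0}^{1.9} u^2·e^(-2·u) du] / [∫_{0}^{∞} u^2·e^(-2·u) du].
With ∫ u^2·e^(-2·u) du = -(2·u^2 + 2·u + 1)·e^(-2·u)/4 + C, the region integral is 1/4 - 601·e^(-19/5)/200 and the full one is 1/4.
Taking the ratio, P = 0.7311.

P ≈ 0.731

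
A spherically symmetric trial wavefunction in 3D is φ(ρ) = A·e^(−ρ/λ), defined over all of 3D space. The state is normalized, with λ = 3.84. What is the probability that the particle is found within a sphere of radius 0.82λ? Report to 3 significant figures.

Integrate the radial probability density 4πρ²|φ|² over ρ ≤ 0.82λ.
The full normalization integral is A²·[π·λ^3] = 1, fixing A².
In terms of u = ρ/λ (A², 4π and the length scale all cancel between numerator and denominator), P = [∫_{0}^{0.82} u^2·e^(-2·u) du] / [∫_{0}^{∞} u^2·e^(-2·u) du].
Using ∫ u^2·e^(-2·u) du = -(2·u^2 + 2·u + 1)·e^(-2·u)/4, the numerator is 1/4 - 4981·e^(-41/25)/5000 and the denominator is 1/4.
Taking the ratio yields P = 0.2270.

P ≈ 0.227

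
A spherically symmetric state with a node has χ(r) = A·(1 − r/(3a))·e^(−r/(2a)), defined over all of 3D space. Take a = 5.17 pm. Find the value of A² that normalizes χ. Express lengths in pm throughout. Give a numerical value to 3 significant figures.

The normalization condition is ∫|χ|² 4πr² dr = 1 from 0 to ∞.
Carrying out the integral gives A² · 8·π·a^3/3.
So A² = (8·π·a^3/3)^(−1).
With a = 5.17: A² = 0.0008638 and A = 0.02939.

A^2 ≈ 0.000864 pm^(-3)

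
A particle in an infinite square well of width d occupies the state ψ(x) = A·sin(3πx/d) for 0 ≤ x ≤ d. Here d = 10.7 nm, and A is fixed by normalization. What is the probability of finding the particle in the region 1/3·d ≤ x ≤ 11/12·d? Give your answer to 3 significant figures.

P ≈ 0.636

P = ∫_{1/3·d}^{11/12·d} |ψ(x)|² dx.
The normalization integral ∫|ψ|²dx over the whole domain equals d/2·A², and A² cancels in the ratio.
In terms of u = x/d (A² and the length scale cancel between numerator and denominator), P = [∫_{1/3}^{11/12} sin(3·π·u)^2 du] / [∫_{0}^{1} sin(3·π·u)^2 du].
Using ∫ sin(3·π·u)^2 du = u/2 - sin(6·π·u)/(12·π), the numerator is 1/(12·π) + 7/24 and the denominator is 1/2.
Taking the ratio, P = (2 + 7·π)/(12·π).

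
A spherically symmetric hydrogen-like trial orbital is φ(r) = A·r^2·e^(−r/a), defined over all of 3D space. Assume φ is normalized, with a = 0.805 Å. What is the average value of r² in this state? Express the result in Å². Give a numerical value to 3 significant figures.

⟨r²⟩ = ∫ r^2 |φ|² 4πr² dr over the full domain.
Using ∫₀^∞ rⁿ e^(−αr) dr = n!/αⁿ⁺¹, since the A² factors cancel between numerator and denominator, ⟨r²⟩ = 14·a^2.
With a = 0.805, ⟨r^2⟩ = 9.072.

⟨r^2⟩ ≈ 9.07 Å^2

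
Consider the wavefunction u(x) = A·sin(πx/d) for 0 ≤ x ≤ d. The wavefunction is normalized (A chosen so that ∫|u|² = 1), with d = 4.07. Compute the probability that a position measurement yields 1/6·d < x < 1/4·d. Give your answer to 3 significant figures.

P ≈ 0.0620

P = ∫_{1/6·d}^{1/4·d} |u(x)|² dx.
With A² fixed by ∫|u|² = 1, i.e. A² = (d/2)^(−1), substitute and integrate.
In terms of t = x/d (A² and the length scale cancel between numerator and denominator), P = [∫_{1/6}^{1/4} sin(π·t)^2 dt] / [∫_{0}^{1} sin(π·t)^2 dt].
With ∫ sin(π·t)^2 dt = t/2 - sin(2·π·t)/(4·π) + C, the region integral is -1/(4·π) + 1/24 + √(3)/(8·π) and the full one is 1/2.
This works out to P = (-6 + π + 3·√(3))/(12·π).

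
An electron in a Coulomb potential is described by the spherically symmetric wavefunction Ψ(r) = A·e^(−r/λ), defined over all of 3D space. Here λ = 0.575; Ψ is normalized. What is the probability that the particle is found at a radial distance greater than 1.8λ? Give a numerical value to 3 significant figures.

P ≈ 0.303

With dV = 4πr²dr, the probability is ∫|Ψ|² dV over r > 1.8λ.
Normalization gives A² = 1/(π·λ^3).
Let u = r/λ; then A², 4π and the length scale all cancel, so P = ∫_{1.8}^{∞} u^2·e^(-2·u) du ÷ ∫_{0}^{∞} u^2·e^(-2·u) du.
An antiderivative of u^2·e^(-2·u) is -(2·u^2 + 2·u + 1)·e^(-2·u)/4; evaluating from 1.8 to ∞ gives 277·e^(-18/5)/100, while the full integral is 1/4.
The region integral divided by the full integral gives P = 0.3027.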